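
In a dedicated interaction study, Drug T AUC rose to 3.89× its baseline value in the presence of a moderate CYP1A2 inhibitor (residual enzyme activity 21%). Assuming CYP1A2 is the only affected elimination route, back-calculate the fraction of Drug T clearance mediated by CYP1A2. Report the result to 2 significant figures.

Let fm be the CYP1A2 fraction. New clearance relative to baseline = fm × 0.21 + (1 − fm).
AUC ratio = 1 / (new CL fraction), so new CL fraction = 1 / 3.89 = 0.2571.
fm × 0.21 + 1 − fm = 0.2571  ⇒  fm × (0.21 − 1) = −0.7429  ⇒  fm = 0.94.

0.94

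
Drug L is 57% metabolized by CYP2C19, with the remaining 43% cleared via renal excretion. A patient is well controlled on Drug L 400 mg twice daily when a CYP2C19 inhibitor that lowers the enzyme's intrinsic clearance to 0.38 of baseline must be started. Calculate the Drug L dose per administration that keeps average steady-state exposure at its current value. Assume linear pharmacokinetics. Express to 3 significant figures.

259 mg

The CYP2C19 pathway (57% of clearance) drops to 0.38× activity: 0.57 × 0.38 = 0.2166.
The remaining 43% of clearance is unaffected.
New clearance relative to baseline: 0.2166 + 0.43 = 0.6466.
Css,avg = (dose rate)/CL, so holding Css fixed requires dose ∝ CL: 400 × 0.6466 = 259 mg.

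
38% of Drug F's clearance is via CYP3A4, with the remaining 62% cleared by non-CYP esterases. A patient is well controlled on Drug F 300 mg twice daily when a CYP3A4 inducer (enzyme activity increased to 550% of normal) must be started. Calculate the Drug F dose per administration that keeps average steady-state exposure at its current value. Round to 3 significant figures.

813 mg

CYP3A4: 0.38 × 5.5 = 2.09
Other: 0.62 (unchanged)
New clearance relative to baseline: 2.09 + 0.62 = 2.71.
To maintain the same steady-state level, dose must scale with clearance: new dose = 300 × 2.71 = 813 mg.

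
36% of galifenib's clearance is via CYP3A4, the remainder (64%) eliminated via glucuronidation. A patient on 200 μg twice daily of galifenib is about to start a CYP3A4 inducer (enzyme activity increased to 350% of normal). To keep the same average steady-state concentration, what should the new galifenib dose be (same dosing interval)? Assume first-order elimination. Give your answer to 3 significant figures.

CYP3A4: 0.36 × 3.5 = 1.26
Other: 0.64 (unchanged)
CL_new/CL_old = 1.26 + 0.64 = 1.9.
Css,avg = (dose rate)/CL, so holding Css fixed requires dose ∝ CL: 200 × 1.9 = 380 μg.

380 μg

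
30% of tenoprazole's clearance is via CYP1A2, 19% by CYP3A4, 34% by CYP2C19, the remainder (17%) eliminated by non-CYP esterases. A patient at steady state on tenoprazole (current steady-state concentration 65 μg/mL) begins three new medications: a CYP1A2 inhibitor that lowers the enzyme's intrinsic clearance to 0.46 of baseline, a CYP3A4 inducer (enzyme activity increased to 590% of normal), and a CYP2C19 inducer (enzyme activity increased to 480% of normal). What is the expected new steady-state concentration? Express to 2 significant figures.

21 μg/mL

The CYP1A2 pathway (30% of clearance) is reduced to 0.46× activity: 0.3 × 0.46 = 0.138.
The CYP3A4 pathway (19% of clearance) increases to 5.9× activity: 0.19 × 5.9 = 1.121.
The CYP2C19 pathway (34% of clearance) increases to 4.8× activity: 0.34 × 4.8 = 1.632.
The remaining 17% of clearance is unaffected.
CL_new/CL_old = 0.138 + 1.121 + 1.632 + 0.17 = 3.061.
Steady-state concentration ∝ 1/CL: new value = 65 / 3.061 = 21 μg/mL.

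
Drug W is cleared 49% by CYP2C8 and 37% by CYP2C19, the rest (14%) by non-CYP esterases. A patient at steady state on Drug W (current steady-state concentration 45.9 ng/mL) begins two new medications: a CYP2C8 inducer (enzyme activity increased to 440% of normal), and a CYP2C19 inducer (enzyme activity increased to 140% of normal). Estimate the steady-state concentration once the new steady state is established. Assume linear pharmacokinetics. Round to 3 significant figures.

16.3 ng/mL

The CYP2C8 pathway (49% of clearance) rises to 4.4× activity: 0.49 × 4.4 = 2.156.
The CYP2C19 pathway (37% of clearance) increases to 1.4× activity: 0.37 × 1.4 = 0.518.
The remaining 14% of clearance is unaffected.
CL_new/CL_old = 2.156 + 0.518 + 0.14 = 2.814.
Dividing the baseline by the relative clearance: 45.9 / 2.814 = 16.3 ng/mL.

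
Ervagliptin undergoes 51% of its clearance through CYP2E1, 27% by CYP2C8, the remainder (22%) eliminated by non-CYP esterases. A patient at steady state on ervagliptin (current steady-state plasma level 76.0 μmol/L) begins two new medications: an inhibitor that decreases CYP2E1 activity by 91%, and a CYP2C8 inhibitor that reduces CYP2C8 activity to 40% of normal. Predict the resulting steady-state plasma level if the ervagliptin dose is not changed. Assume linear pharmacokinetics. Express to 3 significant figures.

CYP2E1: 0.51 × 0.09 = 0.0459
CYP2C8: 0.27 × 0.4 = 0.108
Other: 0.22 (unchanged)
CL_new/CL_old = 0.0459 + 0.108 + 0.22 = 0.3739.
Dividing the baseline by the relative clearance: 76.0 / 0.3739 = 203 μmol/L.

203 μmol/L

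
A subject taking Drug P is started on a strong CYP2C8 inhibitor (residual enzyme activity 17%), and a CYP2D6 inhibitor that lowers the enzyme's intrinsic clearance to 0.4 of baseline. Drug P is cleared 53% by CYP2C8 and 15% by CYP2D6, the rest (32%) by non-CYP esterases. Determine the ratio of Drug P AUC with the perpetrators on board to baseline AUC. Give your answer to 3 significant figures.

The CYP2C8 pathway (53% of clearance) falls to 0.17× activity: 0.53 × 0.17 = 0.0901.
The CYP2D6 pathway (15% of clearance) falls to 0.4× activity: 0.15 × 0.4 = 0.06.
Non-CYP routes (32%) are unchanged.
Relative clearance = 0.0901 + 0.06 + 0.32 = 0.4701.
Because AUC varies inversely with clearance, the combined effect is 1 / 0.4701 = 2.13.

2.13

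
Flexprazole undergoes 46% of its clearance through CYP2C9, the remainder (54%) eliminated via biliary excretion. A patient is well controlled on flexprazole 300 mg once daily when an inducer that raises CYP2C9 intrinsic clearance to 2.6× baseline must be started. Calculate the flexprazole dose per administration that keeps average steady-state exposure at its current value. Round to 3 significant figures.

The CYP2C9 pathway (46% of clearance) increases to 2.6× activity: 0.46 × 2.6 = 1.196.
Non-CYP routes (54%) are unchanged.
Relative clearance = 1.196 + 0.54 = 1.736.
Css,avg = (dose rate)/CL, so holding Css fixed requires dose ∝ CL: 300 × 1.736 = 521 mg.

521 mg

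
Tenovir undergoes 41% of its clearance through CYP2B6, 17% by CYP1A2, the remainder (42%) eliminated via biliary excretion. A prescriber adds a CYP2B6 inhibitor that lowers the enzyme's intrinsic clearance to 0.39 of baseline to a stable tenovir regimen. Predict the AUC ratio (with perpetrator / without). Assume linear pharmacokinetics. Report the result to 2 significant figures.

1.3

The CYP2B6 pathway (41% of clearance) falls to 0.39× activity: 0.41 × 0.39 = 0.1599.
CYP1A2 (17%) and the residual 42% are unaffected.
New clearance relative to baseline: 0.1599 + 0.17 + 0.42 = 0.7499.
AUC ratio = CL_old/CL_new = 1 / 0.7499 = 1.3.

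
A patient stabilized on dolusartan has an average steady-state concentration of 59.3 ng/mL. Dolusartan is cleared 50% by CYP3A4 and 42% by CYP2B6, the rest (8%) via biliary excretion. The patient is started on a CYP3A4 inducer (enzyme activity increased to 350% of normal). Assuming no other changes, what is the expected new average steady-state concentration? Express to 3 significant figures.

The CYP3A4 pathway (50% of clearance) increases to 3.5× activity: 0.5 × 3.5 = 1.75.
CYP2B6 (42%) and the residual 8% are unaffected.
New clearance relative to baseline: 1.75 + 0.42 + 0.08 = 2.25.
Average steady-state concentration ∝ 1/CL, so new value = 59.3 / 2.25 = 26.4 ng/mL.

26.4 ng/mL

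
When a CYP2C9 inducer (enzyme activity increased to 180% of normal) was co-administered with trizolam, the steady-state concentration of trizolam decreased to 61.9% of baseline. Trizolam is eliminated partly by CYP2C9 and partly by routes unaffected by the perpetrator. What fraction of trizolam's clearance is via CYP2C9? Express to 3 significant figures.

Call the CYP2C9 fraction fm. After the interaction, CL_new/CL_old = fm × 1.8 + (1 − fm).
Steady-state concentration ratio = 1 / (new CL fraction), so new CL fraction = 1 / 0.619 = 1.616.
fm × 1.8 + 1 − fm = 1.616  ⇒  fm × (1.8 − 1) = 0.6155  ⇒  fm = 0.769.

0.769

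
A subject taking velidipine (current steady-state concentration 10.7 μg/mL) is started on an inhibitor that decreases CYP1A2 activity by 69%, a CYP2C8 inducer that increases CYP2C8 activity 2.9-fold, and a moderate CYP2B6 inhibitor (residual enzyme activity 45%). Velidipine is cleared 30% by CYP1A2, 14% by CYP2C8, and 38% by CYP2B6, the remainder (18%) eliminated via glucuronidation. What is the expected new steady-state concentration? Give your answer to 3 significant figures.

The CYP1A2 pathway (30% of clearance) drops to 0.31× activity: 0.3 × 0.31 = 0.093.
The CYP2C8 pathway (14% of clearance) increases to 2.9× activity: 0.14 × 2.9 = 0.406.
The CYP2B6 pathway (38% of clearance) drops to 0.45× activity: 0.38 × 0.45 = 0.171.
Non-CYP routes (18%) are unchanged.
Relative clearance = 0.093 + 0.406 + 0.171 + 0.18 = 0.85.
Steady-state concentration ∝ 1/CL: new value = 10.7 / 0.85 = 12.6 μg/mL.

12.6 μg/mL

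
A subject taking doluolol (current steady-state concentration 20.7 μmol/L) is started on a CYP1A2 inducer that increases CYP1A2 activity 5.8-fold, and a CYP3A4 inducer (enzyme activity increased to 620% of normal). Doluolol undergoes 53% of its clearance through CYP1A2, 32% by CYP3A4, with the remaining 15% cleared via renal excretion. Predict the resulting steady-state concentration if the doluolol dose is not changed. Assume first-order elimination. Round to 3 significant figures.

3.97 μmol/L

CYP1A2: 0.53 × 5.8 = 3.074
CYP3A4: 0.32 × 6.2 = 1.984
Other: 0.15 (unchanged)
Relative clearance = 3.074 + 1.984 + 0.15 = 5.208.
Dividing the baseline by the relative clearance: 20.7 / 5.208 = 3.97 μmol/L.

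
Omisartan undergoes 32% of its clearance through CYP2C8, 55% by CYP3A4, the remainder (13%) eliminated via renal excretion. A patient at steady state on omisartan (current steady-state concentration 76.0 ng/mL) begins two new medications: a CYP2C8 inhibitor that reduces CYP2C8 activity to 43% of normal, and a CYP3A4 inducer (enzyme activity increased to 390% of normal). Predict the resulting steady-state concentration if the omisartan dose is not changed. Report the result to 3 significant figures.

31.5 ng/mL

The CYP2C8 pathway (32% of clearance) drops to 0.43× activity: 0.32 × 0.43 = 0.1376.
The CYP3A4 pathway (55% of clearance) is boosted to 3.9× activity: 0.55 × 3.9 = 2.145.
Non-CYP routes (13%) are unchanged.
Relative clearance = 0.1376 + 2.145 + 0.13 = 2.4126.
New steady-state concentration = 76.0 / 2.4126 = 31.5 ng/mL (concentration scales inversely with clearance).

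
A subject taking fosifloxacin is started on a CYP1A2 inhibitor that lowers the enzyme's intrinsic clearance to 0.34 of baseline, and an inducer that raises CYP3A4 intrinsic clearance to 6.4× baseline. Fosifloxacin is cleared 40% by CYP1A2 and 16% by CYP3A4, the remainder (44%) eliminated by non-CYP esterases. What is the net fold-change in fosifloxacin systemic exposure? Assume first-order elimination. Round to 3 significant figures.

The CYP1A2 pathway (40% of clearance) drops to 0.34× activity: 0.4 × 0.34 = 0.136.
The CYP3A4 pathway (16% of clearance) increases to 6.4× activity: 0.16 × 6.4 = 1.024.
The remaining 44% of clearance is unaffected.
CL_new/CL_old = 0.136 + 1.024 + 0.44 = 1.6.
Because systemic exposure varies inversely with clearance, the combined effect is 1 / 1.6 = 0.625.

0.625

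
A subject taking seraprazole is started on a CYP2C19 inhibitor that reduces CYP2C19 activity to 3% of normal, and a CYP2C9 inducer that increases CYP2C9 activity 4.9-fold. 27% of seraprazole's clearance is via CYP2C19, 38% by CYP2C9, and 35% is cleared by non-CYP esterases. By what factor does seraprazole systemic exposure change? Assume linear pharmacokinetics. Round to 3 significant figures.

0.450

The CYP2C19 pathway (27% of clearance) is reduced to 0.03× activity: 0.27 × 0.03 = 0.0081.
The CYP2C9 pathway (38% of clearance) is boosted to 4.9× activity: 0.38 × 4.9 = 1.862.
The remaining 35% of clearance is unaffected.
New clearance relative to baseline: 0.0081 + 1.862 + 0.35 = 2.2201.
Systemic exposure ∝ 1/CL: fold-change = 1 / 2.2201 = 0.450.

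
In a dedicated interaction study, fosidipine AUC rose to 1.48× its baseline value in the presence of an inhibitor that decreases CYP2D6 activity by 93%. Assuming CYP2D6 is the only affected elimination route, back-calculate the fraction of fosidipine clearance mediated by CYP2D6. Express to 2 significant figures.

0.35

Let x = fm,CYP2D6. Because AUC ∝ 1/CL, relative clearance fell to 1/1.48 = 0.6757.
Only the CYP2D6 route changed, so 0.6757 = x·0.07 + (1 − x), giving x = 0.35.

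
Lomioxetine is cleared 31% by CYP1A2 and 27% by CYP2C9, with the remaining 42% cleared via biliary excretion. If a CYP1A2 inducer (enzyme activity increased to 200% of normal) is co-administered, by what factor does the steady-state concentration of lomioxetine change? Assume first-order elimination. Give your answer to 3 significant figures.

0.763

The CYP1A2 pathway (31% of clearance) rises to 2× activity: 0.31 × 2 = 0.62.
CYP2C9 (27%) and the residual 42% are unaffected.
CL_new/CL_old = 0.62 + 0.27 + 0.42 = 1.31.
Since steady-state concentration ∝ 1/CL, the ratio is 1 / 1.31 = 0.763.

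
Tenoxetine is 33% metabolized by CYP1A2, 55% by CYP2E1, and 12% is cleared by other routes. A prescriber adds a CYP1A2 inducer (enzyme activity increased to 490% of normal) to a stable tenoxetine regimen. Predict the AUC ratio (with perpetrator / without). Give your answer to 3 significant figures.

0.437

The CYP1A2 pathway (33% of clearance) increases to 4.9× activity: 0.33 × 4.9 = 1.617.
CYP2E1 (55%) and the residual 12% are unaffected.
Relative clearance = 1.617 + 0.55 + 0.12 = 2.287.
AUC ratio = CL_old/CL_new = 1 / 2.287 = 0.437.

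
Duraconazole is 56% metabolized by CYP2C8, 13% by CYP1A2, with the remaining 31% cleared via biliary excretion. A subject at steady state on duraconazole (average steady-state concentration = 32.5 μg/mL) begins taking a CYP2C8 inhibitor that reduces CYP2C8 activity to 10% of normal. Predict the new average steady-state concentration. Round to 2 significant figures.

The CYP2C8 pathway (56% of clearance) drops to 0.1× activity: 0.56 × 0.1 = 0.056.
CYP1A2 (13%) and the residual 31% are unaffected.
New clearance relative to baseline: 0.056 + 0.13 + 0.31 = 0.496.
With dosing unchanged, average steady-state concentration scales as 1/CL: 32.5 / 0.496 = 66 μg/mL.

66 μg/mL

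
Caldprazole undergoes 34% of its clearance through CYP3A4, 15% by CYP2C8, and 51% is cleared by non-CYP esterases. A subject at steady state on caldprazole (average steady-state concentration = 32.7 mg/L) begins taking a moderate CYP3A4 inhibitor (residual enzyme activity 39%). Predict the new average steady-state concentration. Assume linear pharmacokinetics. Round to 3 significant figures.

41.3 mg/L

The CYP3A4 pathway (34% of clearance) drops to 0.39× activity: 0.34 × 0.39 = 0.1326.
CYP2C8 (15%) and the residual 51% are unaffected.
CL_new/CL_old = 0.1326 + 0.15 + 0.51 = 0.7926.
Average steady-state concentration ∝ 1/CL, so new value = 32.7 / 0.7926 = 41.3 mg/L.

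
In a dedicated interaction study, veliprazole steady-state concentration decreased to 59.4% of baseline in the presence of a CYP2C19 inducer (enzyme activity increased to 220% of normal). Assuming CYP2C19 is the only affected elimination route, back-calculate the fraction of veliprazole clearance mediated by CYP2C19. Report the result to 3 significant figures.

Let fm be the CYP2C19 fraction. New clearance relative to baseline = fm × 2.2 + (1 − fm).
Steady-state concentration ratio = 1 / (new CL fraction), so new CL fraction = 1 / 0.594 = 1.684.
fm × 2.2 + 1 − fm = 1.684  ⇒  fm × (2.2 − 1) = 0.6835  ⇒  fm = 0.570.

0.570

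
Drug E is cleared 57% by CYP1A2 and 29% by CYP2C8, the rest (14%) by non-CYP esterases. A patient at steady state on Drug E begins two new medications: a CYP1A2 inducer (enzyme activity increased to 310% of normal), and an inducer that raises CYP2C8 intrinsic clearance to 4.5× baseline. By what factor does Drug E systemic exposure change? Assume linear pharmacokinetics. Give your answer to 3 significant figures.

0.311

The CYP1A2 pathway (57% of clearance) increases to 3.1× activity: 0.57 × 3.1 = 1.767.
The CYP2C8 pathway (29% of clearance) is boosted to 4.5× activity: 0.29 × 4.5 = 1.305.
Non-CYP routes (14%) are unchanged.
Relative clearance = 1.767 + 1.305 + 0.14 = 3.212.
Systemic exposure ∝ 1/CL: fold-change = 1 / 3.212 = 0.311.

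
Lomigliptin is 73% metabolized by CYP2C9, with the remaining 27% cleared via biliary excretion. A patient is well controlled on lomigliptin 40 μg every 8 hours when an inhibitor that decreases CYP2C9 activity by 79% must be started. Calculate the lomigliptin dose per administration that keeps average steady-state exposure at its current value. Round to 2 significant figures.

The CYP2C9 pathway (73% of clearance) drops to 0.21× activity: 0.73 × 0.21 = 0.1533.
The remaining 27% of clearance is unaffected.
New clearance relative to baseline: 0.1533 + 0.27 = 0.4233.
Css,avg = (dose rate)/CL, so holding Css fixed requires dose ∝ CL: 40 × 0.4233 = 17 μg.

17 μg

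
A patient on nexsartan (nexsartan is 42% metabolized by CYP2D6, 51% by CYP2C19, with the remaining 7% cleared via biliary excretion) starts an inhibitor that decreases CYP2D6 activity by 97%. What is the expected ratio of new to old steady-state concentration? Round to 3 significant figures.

1.69

The CYP2D6 pathway (42% of clearance) is reduced to 0.03× activity: 0.42 × 0.03 = 0.0126.
CYP2C19 (51%) and the residual 7% are unaffected.
New clearance relative to baseline: 0.0126 + 0.51 + 0.07 = 0.5926.
Since steady-state concentration ∝ 1/CL, the ratio is 1 / 0.5926 = 1.69.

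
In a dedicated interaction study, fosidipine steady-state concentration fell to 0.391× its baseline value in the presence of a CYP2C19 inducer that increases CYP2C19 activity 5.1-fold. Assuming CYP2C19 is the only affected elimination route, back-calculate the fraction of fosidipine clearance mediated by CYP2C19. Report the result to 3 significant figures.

Call the CYP2C19 fraction fm. After the interaction, CL_new/CL_old = fm × 5.1 + (1 − fm).
Steady-state concentration ratio = 1 / (new CL fraction), so new CL fraction = 1 / 0.391 = 2.558.
fm × 5.1 + 1 − fm = 2.558  ⇒  fm × (5.1 − 1) = 1.558  ⇒  fm = 0.380.

0.380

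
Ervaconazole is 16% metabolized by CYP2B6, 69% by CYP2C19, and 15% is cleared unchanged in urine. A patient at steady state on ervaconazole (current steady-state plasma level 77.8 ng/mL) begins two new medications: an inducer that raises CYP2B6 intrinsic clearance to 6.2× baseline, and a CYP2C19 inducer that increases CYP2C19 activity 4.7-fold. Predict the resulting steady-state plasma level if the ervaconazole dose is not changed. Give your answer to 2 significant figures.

The CYP2B6 pathway (16% of clearance) increases to 6.2× activity: 0.16 × 6.2 = 0.992.
The CYP2C19 pathway (69% of clearance) increases to 4.7× activity: 0.69 × 4.7 = 3.243.
Non-CYP routes (15%) are unchanged.
Relative clearance = 0.992 + 3.243 + 0.15 = 4.385.
Steady-state plasma level ∝ 1/CL: new value = 77.8 / 4.385 = 18 ng/mL.

18 ng/mL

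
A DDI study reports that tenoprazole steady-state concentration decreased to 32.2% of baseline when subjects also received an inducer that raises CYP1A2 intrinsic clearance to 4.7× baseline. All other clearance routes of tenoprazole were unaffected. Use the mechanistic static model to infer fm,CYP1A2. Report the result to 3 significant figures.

0.569

CL'/CL = 1 / 0.322 = 3.106
4.7·fm + (1 − fm) = 3.106
fm = (3.106 − 1) / (4.7 − 1) = 0.569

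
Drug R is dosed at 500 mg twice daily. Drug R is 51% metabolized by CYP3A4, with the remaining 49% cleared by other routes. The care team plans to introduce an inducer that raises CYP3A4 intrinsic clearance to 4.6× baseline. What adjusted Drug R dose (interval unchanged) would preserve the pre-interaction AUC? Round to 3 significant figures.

CYP3A4: 0.51 × 4.6 = 2.346
Other: 0.49 (unchanged)
Relative clearance = 2.346 + 0.49 = 2.836.
Css,avg = (dose rate)/CL, so holding Css fixed requires dose ∝ CL: 500 × 2.836 = 1.42 × 10³ mg.

1.42 × 10³ mg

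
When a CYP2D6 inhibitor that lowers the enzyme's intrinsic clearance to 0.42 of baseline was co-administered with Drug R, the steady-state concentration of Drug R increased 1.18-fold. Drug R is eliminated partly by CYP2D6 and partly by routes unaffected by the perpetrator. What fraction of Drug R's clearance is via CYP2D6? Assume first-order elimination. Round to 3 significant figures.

0.263

Let fm be the CYP2D6 fraction. New clearance relative to baseline = fm × 0.42 + (1 − fm).
Steady-state concentration ratio = 1 / (new CL fraction), so new CL fraction = 1 / 1.18 = 0.8475.
fm × 0.42 + 1 − fm = 0.8475  ⇒  fm × (0.42 − 1) = −0.1525  ⇒  fm = 0.263.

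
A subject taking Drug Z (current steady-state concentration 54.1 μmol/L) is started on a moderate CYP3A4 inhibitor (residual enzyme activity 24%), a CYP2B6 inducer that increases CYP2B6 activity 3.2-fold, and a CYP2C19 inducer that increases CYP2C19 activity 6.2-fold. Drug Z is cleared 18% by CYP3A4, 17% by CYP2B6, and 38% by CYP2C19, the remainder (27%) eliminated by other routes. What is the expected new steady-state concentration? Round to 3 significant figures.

The CYP3A4 pathway (18% of clearance) drops to 0.24× activity: 0.18 × 0.24 = 0.0432.
The CYP2B6 pathway (17% of clearance) increases to 3.2× activity: 0.17 × 3.2 = 0.544.
The CYP2C19 pathway (38% of clearance) is boosted to 6.2× activity: 0.38 × 6.2 = 2.356.
The remaining 27% of clearance is unaffected.
Relative clearance = 0.0432 + 0.544 + 2.356 + 0.27 = 3.2132.
Dividing the baseline by the relative clearance: 54.1 / 3.2132 = 16.8 μmol/L.

16.8 μmol/L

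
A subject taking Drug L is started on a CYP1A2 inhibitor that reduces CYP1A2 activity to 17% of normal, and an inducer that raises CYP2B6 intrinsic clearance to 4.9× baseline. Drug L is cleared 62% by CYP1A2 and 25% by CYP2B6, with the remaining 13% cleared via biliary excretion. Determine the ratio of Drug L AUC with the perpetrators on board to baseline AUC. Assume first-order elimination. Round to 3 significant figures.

0.685

CYP1A2: 0.62 × 0.17 = 0.1054
CYP2B6: 0.25 × 4.9 = 1.225
Other: 0.13 (unchanged)
Relative clearance = 0.1054 + 1.225 + 0.13 = 1.4604.
Because AUC varies inversely with clearance, the combined effect is 1 / 1.4604 = 0.685.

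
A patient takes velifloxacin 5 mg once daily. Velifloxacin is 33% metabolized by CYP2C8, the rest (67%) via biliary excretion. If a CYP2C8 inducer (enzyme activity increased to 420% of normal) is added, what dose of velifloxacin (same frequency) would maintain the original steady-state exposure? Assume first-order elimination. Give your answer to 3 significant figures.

10.3 mg

The CYP2C8 pathway (33% of clearance) increases to 4.2× activity: 0.33 × 4.2 = 1.386.
Non-CYP routes (67%) are unchanged.
CL_new/CL_old = 1.386 + 0.67 = 2.056.
To maintain the same steady-state level, dose must scale with clearance: new dose = 5 × 2.056 = 10.3 mg.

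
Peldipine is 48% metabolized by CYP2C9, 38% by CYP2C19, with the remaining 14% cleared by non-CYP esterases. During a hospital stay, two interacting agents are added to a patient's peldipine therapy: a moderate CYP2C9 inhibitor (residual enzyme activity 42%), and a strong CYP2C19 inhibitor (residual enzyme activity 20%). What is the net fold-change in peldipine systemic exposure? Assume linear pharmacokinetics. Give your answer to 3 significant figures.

The CYP2C9 pathway (48% of clearance) falls to 0.42× activity: 0.48 × 0.42 = 0.2016.
The CYP2C19 pathway (38% of clearance) is reduced to 0.2× activity: 0.38 × 0.2 = 0.076.
The remaining 14% of clearance is unaffected.
New clearance relative to baseline: 0.2016 + 0.076 + 0.14 = 0.4176.
Net systemic exposure ratio = 1 / 0.4176 = 2.39.

2.39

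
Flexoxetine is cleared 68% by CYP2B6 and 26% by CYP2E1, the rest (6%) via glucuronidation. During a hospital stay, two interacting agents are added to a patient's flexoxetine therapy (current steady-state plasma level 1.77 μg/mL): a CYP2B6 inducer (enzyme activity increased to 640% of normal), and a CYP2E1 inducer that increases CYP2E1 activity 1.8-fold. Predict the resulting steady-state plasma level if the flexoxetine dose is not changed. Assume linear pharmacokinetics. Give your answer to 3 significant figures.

0.363 μg/mL

The CYP2B6 pathway (68% of clearance) is boosted to 6.4× activity: 0.68 × 6.4 = 4.352.
The CYP2E1 pathway (26% of clearance) is boosted to 1.8× activity: 0.26 × 1.8 = 0.468.
The remaining 6% of clearance is unaffected.
New clearance relative to baseline: 4.352 + 0.468 + 0.06 = 4.88.
Steady-state plasma level ∝ 1/CL: new value = 1.77 / 4.88 = 0.363 μg/mL.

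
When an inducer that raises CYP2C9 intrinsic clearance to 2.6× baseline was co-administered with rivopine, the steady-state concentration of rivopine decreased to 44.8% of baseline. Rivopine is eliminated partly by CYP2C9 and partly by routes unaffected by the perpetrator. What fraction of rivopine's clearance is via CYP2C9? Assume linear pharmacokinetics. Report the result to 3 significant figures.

CL'/CL = 1 / 0.448 = 2.232
2.6·fm + (1 − fm) = 2.232
fm = (2.232 − 1) / (2.6 − 1) = 0.770

0.770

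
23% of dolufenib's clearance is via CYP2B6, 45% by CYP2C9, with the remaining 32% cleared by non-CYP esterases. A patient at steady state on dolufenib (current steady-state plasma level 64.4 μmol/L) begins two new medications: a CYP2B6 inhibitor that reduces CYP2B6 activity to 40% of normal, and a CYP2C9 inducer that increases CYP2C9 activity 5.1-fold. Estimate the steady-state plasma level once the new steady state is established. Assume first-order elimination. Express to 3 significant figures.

23.8 μmol/L

CYP2B6: 0.23 × 0.4 = 0.092
CYP2C9: 0.45 × 5.1 = 2.295
Other: 0.32 (unchanged)
CL_new/CL_old = 0.092 + 2.295 + 0.32 = 2.707.
Steady-state plasma level ∝ 1/CL: new value = 64.4 / 2.707 = 23.8 μmol/L.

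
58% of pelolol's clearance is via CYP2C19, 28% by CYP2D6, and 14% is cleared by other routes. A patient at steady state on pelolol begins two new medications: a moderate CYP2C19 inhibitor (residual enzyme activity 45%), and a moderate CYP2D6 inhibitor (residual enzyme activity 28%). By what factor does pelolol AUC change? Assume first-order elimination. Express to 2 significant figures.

CYP2C19: 0.58 × 0.45 = 0.261
CYP2D6: 0.28 × 0.28 = 0.0784
Other: 0.14 (unchanged)
New clearance relative to baseline: 0.261 + 0.0784 + 0.14 = 0.4794.
AUC ∝ 1/CL: fold-change = 1 / 0.4794 = 2.1.

2.1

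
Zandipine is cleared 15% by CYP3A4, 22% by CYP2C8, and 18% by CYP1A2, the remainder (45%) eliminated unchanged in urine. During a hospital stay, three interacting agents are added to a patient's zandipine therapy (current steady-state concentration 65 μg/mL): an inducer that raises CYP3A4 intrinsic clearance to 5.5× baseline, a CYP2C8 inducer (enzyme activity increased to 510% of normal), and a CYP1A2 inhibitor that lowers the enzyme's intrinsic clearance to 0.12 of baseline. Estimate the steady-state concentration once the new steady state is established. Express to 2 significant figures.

27 μg/mL

The CYP3A4 pathway (15% of clearance) rises to 5.5× activity: 0.15 × 5.5 = 0.825.
The CYP2C8 pathway (22% of clearance) rises to 5.1× activity: 0.22 × 5.1 = 1.122.
The CYP1A2 pathway (18% of clearance) is reduced to 0.12× activity: 0.18 × 0.12 = 0.0216.
Non-CYP routes (45%) are unchanged.
Relative clearance = 0.825 + 1.122 + 0.0216 + 0.45 = 2.4186.
New steady-state concentration = 65 / 2.4186 = 27 μg/mL (concentration scales inversely with clearance).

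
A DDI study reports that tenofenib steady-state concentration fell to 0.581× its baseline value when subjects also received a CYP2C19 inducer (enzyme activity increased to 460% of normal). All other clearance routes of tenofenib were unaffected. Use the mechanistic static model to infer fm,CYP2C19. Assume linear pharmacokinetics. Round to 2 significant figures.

0.20

Let x = fm,CYP2C19. Because steady-state concentration ∝ 1/CL, relative clearance rose to 1/0.581 = 1.721.
Setting x·4.6 + (1 − x) = 1.721 and solving: x = (1.721 − 1)/(4.6 − 1) = 0.20.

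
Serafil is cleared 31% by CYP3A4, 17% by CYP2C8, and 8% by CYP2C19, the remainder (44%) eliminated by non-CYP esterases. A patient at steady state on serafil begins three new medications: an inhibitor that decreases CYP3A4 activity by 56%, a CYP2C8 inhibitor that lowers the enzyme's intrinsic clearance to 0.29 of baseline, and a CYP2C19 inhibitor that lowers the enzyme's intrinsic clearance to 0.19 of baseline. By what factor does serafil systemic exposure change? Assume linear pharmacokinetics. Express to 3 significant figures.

CYP3A4: 0.31 × 0.44 = 0.1364
CYP2C8: 0.17 × 0.29 = 0.0493
CYP2C19: 0.08 × 0.19 = 0.0152
Other: 0.44 (unchanged)
New clearance relative to baseline: 0.1364 + 0.0493 + 0.0152 + 0.44 = 0.6409.
Net systemic exposure ratio = 1 / 0.6409 = 1.56.

1.56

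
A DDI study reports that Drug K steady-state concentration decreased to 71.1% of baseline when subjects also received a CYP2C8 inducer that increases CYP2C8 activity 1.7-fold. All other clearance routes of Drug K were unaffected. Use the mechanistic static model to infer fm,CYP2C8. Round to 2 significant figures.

0.58

Call the CYP2C8 fraction fm. After the interaction, CL_new/CL_old = fm × 1.7 + (1 − fm).
Steady-state concentration ratio = 1 / (new CL fraction), so new CL fraction = 1 / 0.711 = 1.406.
fm × 1.7 + 1 − fm = 1.406  ⇒  fm × (1.7 − 1) = 0.4065  ⇒  fm = 0.58.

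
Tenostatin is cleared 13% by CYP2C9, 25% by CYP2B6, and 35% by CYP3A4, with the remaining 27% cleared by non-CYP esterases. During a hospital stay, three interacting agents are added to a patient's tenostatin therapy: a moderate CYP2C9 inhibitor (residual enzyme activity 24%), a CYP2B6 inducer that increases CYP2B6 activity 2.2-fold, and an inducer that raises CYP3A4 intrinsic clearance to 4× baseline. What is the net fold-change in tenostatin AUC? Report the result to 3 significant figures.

0.444

The CYP2C9 pathway (13% of clearance) falls to 0.24× activity: 0.13 × 0.24 = 0.0312.
The CYP2B6 pathway (25% of clearance) increases to 2.2× activity: 0.25 × 2.2 = 0.55.
The CYP3A4 pathway (35% of clearance) is boosted to 4× activity: 0.35 × 4 = 1.4.
Non-CYP routes (27%) are unchanged.
Relative clearance = 0.0312 + 0.55 + 1.4 + 0.27 = 2.2512.
AUC ∝ 1/CL: fold-change = 1 / 2.2512 = 0.444.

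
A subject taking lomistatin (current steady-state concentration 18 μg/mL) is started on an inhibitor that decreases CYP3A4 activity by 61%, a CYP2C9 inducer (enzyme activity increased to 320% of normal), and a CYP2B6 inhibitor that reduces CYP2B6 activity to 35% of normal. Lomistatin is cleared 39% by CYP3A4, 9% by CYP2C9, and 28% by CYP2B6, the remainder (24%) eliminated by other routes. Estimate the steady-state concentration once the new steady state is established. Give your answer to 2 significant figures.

23 μg/mL

CYP3A4: 0.39 × 0.39 = 0.1521
CYP2C9: 0.09 × 3.2 = 0.288
CYP2B6: 0.28 × 0.35 = 0.098
Other: 0.24 (unchanged)
New clearance relative to baseline: 0.1521 + 0.288 + 0.098 + 0.24 = 0.7781.
Dividing the baseline by the relative clearance: 18 / 0.7781 = 23 μg/mL.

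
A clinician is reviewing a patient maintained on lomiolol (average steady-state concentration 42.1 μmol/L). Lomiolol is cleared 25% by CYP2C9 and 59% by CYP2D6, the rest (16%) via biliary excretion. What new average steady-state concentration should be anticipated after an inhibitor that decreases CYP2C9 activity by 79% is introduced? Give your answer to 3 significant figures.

52.5 μmol/L

The CYP2C9 pathway (25% of clearance) is reduced to 0.21× activity: 0.25 × 0.21 = 0.0525.
CYP2D6 (59%) and the residual 16% are unaffected.
Relative clearance = 0.0525 + 0.59 + 0.16 = 0.8025.
With dosing unchanged, average steady-state concentration scales as 1/CL: 42.1 / 0.8025 = 52.5 μmol/L.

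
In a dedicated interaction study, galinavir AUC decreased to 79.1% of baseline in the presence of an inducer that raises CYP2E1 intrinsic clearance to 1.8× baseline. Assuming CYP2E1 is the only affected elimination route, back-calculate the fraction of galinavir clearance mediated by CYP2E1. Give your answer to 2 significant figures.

Let fm be the CYP2E1 fraction. New clearance relative to baseline = fm × 1.8 + (1 − fm).
AUC ratio = 1 / (new CL fraction), so new CL fraction = 1 / 0.791 = 1.264.
fm × 1.8 + 1 − fm = 1.264  ⇒  fm × (1.8 − 1) = 0.2642  ⇒  fm = 0.33.

0.33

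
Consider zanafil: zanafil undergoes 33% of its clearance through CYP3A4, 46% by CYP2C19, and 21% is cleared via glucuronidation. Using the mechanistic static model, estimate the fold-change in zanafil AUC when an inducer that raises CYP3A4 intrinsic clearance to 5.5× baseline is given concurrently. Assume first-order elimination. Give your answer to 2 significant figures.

0.40

The CYP3A4 pathway (33% of clearance) increases to 5.5× activity: 0.33 × 5.5 = 1.815.
CYP2C19 (46%) and the residual 21% are unaffected.
Relative clearance = 1.815 + 0.46 + 0.21 = 2.485.
Since AUC ∝ 1/CL, the ratio is 1 / 2.485 = 0.40.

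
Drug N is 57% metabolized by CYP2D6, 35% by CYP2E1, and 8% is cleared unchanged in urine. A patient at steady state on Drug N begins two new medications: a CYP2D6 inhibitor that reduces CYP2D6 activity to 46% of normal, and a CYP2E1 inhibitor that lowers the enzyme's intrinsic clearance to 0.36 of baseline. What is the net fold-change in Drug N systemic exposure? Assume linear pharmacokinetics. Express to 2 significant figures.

2.1

The CYP2D6 pathway (57% of clearance) is reduced to 0.46× activity: 0.57 × 0.46 = 0.2622.
The CYP2E1 pathway (35% of clearance) drops to 0.36× activity: 0.35 × 0.36 = 0.126.
Non-CYP routes (8%) are unchanged.
New clearance relative to baseline: 0.2622 + 0.126 + 0.08 = 0.4682.
Systemic exposure ∝ 1/CL: fold-change = 1 / 0.4682 = 2.1.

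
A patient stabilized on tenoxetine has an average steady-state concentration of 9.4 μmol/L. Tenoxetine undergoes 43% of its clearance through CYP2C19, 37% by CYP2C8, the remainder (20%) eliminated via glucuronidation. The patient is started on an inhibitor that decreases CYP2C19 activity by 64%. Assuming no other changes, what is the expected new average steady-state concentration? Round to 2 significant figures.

The CYP2C19 pathway (43% of clearance) drops to 0.36× activity: 0.43 × 0.36 = 0.1548.
CYP2C8 (37%) and the residual 20% are unaffected.
CL_new/CL_old = 0.1548 + 0.37 + 0.2 = 0.7248.
New average steady-state concentration = baseline ÷ relative clearance = 9.4 / 0.7248 = 13 μmol/L.

13 μmol/L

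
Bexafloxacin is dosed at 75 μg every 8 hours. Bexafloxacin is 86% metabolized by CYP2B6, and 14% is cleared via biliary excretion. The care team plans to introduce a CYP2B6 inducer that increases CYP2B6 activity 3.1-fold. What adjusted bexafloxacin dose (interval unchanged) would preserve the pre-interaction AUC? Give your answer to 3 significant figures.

210 μg

The CYP2B6 pathway (86% of clearance) increases to 3.1× activity: 0.86 × 3.1 = 2.666.
The remaining 14% of clearance is unaffected.
New clearance relative to baseline: 2.666 + 0.14 = 2.806.
Css,avg = (dose rate)/CL, so holding Css fixed requires dose ∝ CL: 75 × 2.806 = 210 μg.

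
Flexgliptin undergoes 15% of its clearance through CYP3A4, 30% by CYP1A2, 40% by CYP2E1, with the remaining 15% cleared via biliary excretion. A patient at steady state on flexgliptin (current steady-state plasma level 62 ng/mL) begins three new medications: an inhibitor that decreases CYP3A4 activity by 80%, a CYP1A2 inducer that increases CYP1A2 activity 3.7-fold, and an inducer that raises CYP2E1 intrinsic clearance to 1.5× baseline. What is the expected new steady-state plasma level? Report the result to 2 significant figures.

CYP3A4: 0.15 × 0.2 = 0.03
CYP1A2: 0.3 × 3.7 = 1.11
CYP2E1: 0.4 × 1.5 = 0.6
Other: 0.15 (unchanged)
CL_new/CL_old = 0.03 + 1.11 + 0.6 + 0.15 = 1.89.
New steady-state plasma level = 62 / 1.89 = 33 ng/mL (concentration scales inversely with clearance).

33 ng/mL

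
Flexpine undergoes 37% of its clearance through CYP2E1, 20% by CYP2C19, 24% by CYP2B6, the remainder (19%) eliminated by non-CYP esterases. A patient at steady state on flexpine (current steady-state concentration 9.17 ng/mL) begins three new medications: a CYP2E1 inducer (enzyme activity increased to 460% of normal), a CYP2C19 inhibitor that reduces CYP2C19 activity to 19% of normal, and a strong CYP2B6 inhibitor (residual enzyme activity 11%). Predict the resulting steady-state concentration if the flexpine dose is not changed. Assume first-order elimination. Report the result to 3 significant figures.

The CYP2E1 pathway (37% of clearance) increases to 4.6× activity: 0.37 × 4.6 = 1.702.
The CYP2C19 pathway (20% of clearance) drops to 0.19× activity: 0.2 × 0.19 = 0.038.
The CYP2B6 pathway (24% of clearance) is reduced to 0.11× activity: 0.24 × 0.11 = 0.0264.
Non-CYP routes (19%) are unchanged.
Relative clearance = 1.702 + 0.038 + 0.0264 + 0.19 = 1.9564.
New steady-state concentration = 9.17 / 1.9564 = 4.69 ng/mL (concentration scales inversely with clearance).

4.69 ng/mL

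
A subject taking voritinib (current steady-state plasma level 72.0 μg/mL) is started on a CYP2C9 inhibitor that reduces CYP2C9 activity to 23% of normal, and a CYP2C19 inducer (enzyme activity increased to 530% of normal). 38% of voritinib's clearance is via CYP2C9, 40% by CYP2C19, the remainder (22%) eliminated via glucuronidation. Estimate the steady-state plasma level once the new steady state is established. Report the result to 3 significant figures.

CYP2C9: 0.38 × 0.23 = 0.0874
CYP2C19: 0.4 × 5.3 = 2.12
Other: 0.22 (unchanged)
CL_new/CL_old = 0.0874 + 2.12 + 0.22 = 2.4274.
Steady-state plasma level ∝ 1/CL: new value = 72.0 / 2.4274 = 29.7 μg/mL.

29.7 μg/mL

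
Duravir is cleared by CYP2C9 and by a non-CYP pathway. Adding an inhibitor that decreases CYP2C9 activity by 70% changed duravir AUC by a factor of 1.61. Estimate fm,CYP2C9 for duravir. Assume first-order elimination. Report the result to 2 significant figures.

Write x for the fraction cleared via CYP2C9. The observed AUC change means clearance fell to 1/1.61 = 0.6211 of baseline.
Setting x·0.3 + (1 − x) = 0.6211 and solving: x = (0.6211 − 1)/(0.3 − 1) = 0.54.

0.54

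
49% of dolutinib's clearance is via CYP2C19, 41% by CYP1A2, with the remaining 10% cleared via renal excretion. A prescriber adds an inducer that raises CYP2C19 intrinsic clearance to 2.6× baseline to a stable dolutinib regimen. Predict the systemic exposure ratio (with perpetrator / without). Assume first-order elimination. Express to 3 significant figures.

The CYP2C19 pathway (49% of clearance) is boosted to 2.6× activity: 0.49 × 2.6 = 1.274.
CYP1A2 (41%) and the residual 10% are unaffected.
CL_new/CL_old = 1.274 + 0.41 + 0.1 = 1.784.
Systemic exposure is inversely proportional to clearance, so the fold-change is 1 / 1.784 = 0.561.

0.561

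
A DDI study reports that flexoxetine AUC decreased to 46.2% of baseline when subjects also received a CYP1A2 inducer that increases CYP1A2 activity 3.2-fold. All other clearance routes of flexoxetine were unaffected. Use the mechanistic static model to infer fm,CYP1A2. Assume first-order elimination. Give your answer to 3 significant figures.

0.529

CL'/CL = 1 / 0.462 = 2.165
3.2·fm + (1 − fm) = 2.165
fm = (2.165 − 1) / (3.2 − 1) = 0.529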